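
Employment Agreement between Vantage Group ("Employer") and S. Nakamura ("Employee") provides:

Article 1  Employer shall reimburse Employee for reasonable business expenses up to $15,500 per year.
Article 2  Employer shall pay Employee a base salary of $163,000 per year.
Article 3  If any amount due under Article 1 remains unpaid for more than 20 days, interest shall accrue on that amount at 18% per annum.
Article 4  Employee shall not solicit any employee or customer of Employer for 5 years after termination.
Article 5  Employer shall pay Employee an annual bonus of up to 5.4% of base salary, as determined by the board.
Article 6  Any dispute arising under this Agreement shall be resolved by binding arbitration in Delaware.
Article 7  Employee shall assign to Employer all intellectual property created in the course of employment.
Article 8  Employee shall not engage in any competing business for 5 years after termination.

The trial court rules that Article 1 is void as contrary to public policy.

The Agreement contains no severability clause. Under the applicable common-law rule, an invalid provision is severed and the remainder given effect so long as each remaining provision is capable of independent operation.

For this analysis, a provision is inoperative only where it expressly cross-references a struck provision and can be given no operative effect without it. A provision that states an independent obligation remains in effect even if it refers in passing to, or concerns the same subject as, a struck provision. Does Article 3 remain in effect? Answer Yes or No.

No

Article 1 is struck. Article 3 has no operative effect of its own apart from Article 1 and is therefore inoperative. With no severability clause, the stated default rule severs what cannot stand and enforces each remaining provision that can operate on its own. The provisions still in force are Article 2, Article 4, Article 5, Article 6, Article 7, and Article 8. Article 3 is among the inoperative provisions, so the answer is no.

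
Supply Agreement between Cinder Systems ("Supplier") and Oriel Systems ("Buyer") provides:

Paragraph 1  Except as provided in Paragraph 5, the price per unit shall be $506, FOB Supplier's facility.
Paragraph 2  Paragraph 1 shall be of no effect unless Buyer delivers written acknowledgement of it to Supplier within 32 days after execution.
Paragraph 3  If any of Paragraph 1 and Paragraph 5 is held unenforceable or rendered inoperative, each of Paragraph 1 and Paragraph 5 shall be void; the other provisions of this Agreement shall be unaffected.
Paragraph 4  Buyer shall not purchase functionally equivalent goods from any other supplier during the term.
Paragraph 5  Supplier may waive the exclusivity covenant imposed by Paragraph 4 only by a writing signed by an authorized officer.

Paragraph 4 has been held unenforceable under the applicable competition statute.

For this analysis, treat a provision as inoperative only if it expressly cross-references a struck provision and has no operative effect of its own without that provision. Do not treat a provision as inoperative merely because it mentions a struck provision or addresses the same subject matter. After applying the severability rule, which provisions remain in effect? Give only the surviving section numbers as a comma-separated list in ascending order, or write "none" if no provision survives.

3

Paragraph 4 is struck. Paragraph 5 operates only by reference to Paragraph 4, so it falls with Paragraph 4. Paragraph 3 declares Paragraph 1 and Paragraph 5 mutually dependent; since one of them has fallen, all of them are of no effect. That brings down Paragraph 1 as well. Paragraph 2 in turn depends solely on a provision now struck and likewise falls. The remainder continues in force under Paragraph 3. Only Paragraph 3 remains in effect.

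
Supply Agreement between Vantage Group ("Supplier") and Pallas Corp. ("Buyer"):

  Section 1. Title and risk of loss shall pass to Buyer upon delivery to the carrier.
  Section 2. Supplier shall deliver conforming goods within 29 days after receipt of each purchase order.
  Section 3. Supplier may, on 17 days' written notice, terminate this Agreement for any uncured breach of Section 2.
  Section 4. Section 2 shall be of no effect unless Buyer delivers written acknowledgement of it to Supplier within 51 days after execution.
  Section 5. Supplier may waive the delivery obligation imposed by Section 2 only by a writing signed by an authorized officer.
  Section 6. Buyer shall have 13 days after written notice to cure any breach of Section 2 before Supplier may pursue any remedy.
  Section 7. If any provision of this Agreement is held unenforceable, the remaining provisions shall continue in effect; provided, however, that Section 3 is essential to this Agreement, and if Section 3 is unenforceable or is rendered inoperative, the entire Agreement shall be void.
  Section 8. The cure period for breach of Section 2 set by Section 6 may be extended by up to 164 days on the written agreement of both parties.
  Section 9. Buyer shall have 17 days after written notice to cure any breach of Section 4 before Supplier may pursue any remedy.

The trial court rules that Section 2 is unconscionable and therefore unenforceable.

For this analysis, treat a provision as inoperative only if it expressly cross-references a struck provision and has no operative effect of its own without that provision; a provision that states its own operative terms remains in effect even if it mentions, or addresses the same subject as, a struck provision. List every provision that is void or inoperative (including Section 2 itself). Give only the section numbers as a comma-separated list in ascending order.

1, 2, 3, 4, 5, 6, 7, 8, 9

Section 2 is struck. The only function of Section 3 is the termination right for breach of Section 2, so it cannot stand once Section 2 is removed. Section 4 operates only by reference to Section 2, so it falls with Section 2. The only function of Section 5 is the waiver condition for Section 2, so it cannot stand once Section 2 is removed. Section 6 merely fixes the cure period for breach of Section 2; with Section 2 gone it has nothing to operate on and falls away. Section 8 has no operative effect of its own apart from Section 6 and is therefore inoperative. Section 9 operates only by reference to Section 4, so it falls with Section 4. Section 7 makes Section 3 an essential term, and Section 3 has been rendered inoperative by the cascade; under Section 7, the entire Agreement is therefore void. No provision of the Agreement survives.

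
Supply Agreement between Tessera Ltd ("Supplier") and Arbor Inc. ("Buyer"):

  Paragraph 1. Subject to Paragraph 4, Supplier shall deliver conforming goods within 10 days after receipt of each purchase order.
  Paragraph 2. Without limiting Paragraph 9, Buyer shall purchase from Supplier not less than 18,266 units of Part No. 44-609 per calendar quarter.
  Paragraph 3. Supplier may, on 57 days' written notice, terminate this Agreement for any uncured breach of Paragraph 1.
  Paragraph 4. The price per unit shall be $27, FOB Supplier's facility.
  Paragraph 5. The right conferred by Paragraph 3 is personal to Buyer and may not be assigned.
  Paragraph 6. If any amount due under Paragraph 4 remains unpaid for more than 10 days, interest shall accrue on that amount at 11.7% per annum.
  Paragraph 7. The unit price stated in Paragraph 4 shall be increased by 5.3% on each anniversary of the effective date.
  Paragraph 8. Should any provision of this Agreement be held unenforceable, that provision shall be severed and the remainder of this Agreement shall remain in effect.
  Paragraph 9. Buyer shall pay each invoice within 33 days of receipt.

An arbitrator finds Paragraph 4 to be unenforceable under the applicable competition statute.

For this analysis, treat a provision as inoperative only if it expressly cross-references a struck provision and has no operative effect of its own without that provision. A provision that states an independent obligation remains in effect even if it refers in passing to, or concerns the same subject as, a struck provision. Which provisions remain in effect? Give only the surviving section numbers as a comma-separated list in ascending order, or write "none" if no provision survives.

1, 2, 3, 5, 8, 9

Paragraph 4 is struck. The whole of Paragraph 6 is the default interest on the unit price, defined by reference to Paragraph 4, so Paragraph 6 cannot stand once Paragraph 4 is removed. The whole of Paragraph 7 is the escalation of the unit price, defined by reference to Paragraph 4, so Paragraph 7 cannot stand once Paragraph 4 is removed. Although Paragraph 1 refers to Paragraph 4, its operative terms do not depend on Paragraph 4, so it remains in effect. Paragraph 8 is a severability clause and preserves every provision that can still be given independent effect. That leaves Paragraph 1, Paragraph 2, Paragraph 3, Paragraph 5, Paragraph 8, and Paragraph 9 in effect.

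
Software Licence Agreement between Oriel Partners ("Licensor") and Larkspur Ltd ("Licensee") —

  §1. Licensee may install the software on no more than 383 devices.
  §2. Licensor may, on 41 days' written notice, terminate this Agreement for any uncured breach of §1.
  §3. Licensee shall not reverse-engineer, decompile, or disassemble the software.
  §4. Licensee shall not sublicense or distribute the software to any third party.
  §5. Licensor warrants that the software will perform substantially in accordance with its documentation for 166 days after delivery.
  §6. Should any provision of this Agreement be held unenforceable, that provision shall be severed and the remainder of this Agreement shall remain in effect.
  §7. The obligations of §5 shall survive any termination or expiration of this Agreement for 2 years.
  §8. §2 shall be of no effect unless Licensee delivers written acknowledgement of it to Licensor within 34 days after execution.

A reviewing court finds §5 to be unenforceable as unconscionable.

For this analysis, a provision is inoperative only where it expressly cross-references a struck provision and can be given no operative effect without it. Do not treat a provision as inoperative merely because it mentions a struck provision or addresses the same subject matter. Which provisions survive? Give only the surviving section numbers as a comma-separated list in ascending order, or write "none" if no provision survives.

§5 is struck. §7 has no operative effect of its own apart from §5 and is therefore inoperative. §6 is a severability clause and preserves every provision that can still be given independent effect. That leaves §1, §2, §3, §4, §6, and §8 in effect.

1, 2, 3, 4, 6, 8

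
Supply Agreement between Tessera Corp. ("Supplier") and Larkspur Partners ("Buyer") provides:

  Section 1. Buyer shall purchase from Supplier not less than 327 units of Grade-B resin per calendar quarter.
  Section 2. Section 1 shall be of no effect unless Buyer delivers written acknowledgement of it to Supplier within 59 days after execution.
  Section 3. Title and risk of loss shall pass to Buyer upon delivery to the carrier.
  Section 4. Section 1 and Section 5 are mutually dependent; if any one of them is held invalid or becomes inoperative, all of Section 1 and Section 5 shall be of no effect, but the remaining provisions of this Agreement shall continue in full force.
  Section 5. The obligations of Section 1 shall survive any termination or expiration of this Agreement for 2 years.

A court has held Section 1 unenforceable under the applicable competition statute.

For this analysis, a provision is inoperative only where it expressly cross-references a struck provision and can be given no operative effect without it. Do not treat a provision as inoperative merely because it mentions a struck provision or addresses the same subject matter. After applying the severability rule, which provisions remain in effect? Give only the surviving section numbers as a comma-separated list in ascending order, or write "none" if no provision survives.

3, 4

Section 1 is struck. Section 2 has no operative effect of its own apart from Section 1 and is therefore inoperative. Section 5 operates only by reference to Section 1, so it falls with Section 1. Section 4 declares Section 1 and Section 5 mutually dependent; since one of them has fallen, all of them are of no effect. The remainder continues in force under Section 4. The provisions still in force are Section 3 and Section 4.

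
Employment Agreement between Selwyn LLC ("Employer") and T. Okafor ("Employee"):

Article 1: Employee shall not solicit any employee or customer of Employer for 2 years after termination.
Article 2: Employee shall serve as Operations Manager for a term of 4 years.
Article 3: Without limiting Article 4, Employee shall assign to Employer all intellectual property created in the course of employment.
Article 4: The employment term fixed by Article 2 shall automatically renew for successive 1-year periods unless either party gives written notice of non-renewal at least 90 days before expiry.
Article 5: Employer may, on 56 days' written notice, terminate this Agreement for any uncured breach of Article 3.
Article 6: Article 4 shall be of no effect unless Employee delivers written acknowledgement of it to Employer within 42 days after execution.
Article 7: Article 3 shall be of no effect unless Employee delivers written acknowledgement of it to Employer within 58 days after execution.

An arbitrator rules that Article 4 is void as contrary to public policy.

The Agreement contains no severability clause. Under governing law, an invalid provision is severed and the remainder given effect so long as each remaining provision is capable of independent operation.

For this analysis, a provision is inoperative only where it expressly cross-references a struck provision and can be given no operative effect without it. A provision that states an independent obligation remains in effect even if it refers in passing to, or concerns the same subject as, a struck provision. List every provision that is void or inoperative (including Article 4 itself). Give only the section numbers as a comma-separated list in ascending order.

4, 6

Article 4 is struck. Article 6 merely fixes the acknowledgement condition for Article 4; with Article 4 gone it has nothing to operate on and falls away. Article 3 mentions Article 4 but its own obligation stands independently of Article 4, so Article 3 is not affected. With no severability clause, the stated default rule severs what cannot stand and enforces each remaining provision that can operate on its own. That leaves Article 1, Article 2, Article 3, Article 5, and Article 7 in effect.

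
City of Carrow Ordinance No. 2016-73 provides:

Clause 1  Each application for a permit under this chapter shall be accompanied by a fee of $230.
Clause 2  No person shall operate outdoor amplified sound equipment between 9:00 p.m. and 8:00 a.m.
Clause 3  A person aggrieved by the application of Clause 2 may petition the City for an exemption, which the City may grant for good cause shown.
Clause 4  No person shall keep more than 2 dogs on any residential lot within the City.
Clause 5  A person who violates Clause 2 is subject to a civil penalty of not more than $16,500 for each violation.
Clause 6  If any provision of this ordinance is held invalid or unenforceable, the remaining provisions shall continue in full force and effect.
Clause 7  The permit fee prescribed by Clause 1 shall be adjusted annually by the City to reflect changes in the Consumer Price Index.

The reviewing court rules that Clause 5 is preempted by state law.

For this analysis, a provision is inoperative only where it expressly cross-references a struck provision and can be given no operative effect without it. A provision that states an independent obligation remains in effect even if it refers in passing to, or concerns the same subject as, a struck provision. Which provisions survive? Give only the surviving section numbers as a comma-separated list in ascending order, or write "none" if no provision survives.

1, 2, 3, 4, 6, 7

Clause 5 is struck. Nothing else in the ordinance is defined by reference to Clause 5. Clause 6 is a severability clause and preserves every provision that can still be given independent effect. The provisions still in force are Clause 1, Clause 2, Clause 3, Clause 4, Clause 6, and Clause 7.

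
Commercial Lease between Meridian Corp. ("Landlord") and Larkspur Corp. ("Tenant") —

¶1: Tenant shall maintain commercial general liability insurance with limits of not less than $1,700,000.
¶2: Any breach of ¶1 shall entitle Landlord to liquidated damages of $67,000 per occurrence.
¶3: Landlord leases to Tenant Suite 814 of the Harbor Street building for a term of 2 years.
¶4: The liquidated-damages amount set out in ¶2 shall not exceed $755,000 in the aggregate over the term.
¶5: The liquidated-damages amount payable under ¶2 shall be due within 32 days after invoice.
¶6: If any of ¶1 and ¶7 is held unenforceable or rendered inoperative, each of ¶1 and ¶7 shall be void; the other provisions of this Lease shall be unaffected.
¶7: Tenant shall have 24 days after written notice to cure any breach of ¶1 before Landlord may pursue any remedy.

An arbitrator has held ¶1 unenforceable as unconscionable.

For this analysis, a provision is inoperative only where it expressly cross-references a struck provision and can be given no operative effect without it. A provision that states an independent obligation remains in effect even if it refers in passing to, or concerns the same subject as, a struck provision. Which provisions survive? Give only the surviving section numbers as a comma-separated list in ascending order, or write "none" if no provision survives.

3, 6

¶1 is struck. ¶2 operates only by reference to ¶1, so it falls with ¶1. ¶7 has no operative effect of its own apart from ¶1 and is therefore inoperative. The whole of ¶4 is the aggregate cap on the liquidated-damages amount, defined by reference to ¶2, so ¶4 cannot stand once ¶2 is removed. ¶5 has no operative effect of its own apart from ¶2 and is therefore inoperative. ¶6 declares ¶1 and ¶7 mutually dependent; since one of them has fallen, all of them are of no effect. The remainder continues in force under ¶6. ¶3 and ¶6 remain in effect.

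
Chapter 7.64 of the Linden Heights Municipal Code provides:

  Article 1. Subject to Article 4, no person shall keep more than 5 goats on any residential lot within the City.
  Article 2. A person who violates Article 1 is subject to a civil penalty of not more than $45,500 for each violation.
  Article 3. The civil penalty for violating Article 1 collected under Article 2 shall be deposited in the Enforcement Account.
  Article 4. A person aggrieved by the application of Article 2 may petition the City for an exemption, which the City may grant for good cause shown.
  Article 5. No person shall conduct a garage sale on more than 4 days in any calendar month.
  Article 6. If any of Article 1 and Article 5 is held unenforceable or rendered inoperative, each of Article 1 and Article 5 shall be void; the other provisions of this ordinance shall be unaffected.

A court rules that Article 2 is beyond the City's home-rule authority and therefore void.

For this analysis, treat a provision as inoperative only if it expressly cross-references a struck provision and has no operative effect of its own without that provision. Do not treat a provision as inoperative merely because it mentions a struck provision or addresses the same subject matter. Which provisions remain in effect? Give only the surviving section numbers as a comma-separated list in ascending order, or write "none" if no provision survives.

1, 5, 6

Article 2 is struck. The whole of Article 3 is the disposition of the civil penalty for violating Article 1, defined by reference to Article 2, so Article 3 cannot stand once Article 2 is removed. The only function of Article 4 is the exemption procedure for Article 2, so it cannot stand once Article 2 is removed. Although Article 1 refers to Article 4, its operative terms do not depend on Article 4, so it remains in effect. Article 6 ties Article 1 and Article 5 together, but none of those is affected here; the remaining provisions continue in force under Article 6. That leaves Article 1, Article 5, and Article 6 in effect.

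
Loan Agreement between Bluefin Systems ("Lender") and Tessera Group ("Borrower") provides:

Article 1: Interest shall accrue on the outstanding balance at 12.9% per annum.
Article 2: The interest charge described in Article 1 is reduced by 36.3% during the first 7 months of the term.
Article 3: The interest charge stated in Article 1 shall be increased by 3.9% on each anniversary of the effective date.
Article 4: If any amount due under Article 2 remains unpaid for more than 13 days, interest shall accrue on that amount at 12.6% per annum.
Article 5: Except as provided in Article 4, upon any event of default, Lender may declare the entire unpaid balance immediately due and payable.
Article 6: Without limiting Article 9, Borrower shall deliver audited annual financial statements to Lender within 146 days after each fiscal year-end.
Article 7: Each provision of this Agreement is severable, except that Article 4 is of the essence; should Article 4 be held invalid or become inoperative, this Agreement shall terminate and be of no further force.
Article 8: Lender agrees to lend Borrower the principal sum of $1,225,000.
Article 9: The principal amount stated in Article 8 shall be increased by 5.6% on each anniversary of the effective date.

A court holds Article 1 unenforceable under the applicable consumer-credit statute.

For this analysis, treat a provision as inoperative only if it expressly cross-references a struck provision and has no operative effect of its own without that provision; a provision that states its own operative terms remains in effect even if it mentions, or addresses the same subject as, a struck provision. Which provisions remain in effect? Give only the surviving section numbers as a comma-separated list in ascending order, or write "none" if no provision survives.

none

Article 1 is struck. Article 2 has no operative effect of its own apart from Article 1 and is therefore inoperative. Article 3 has no operative effect of its own apart from Article 1 and is therefore inoperative. Article 4 operates only by reference to Article 2, so it falls with Article 2. Article 7 makes Article 4 an essential term, and Article 4 has been rendered inoperative by the cascade; under Article 7, the entire Agreement is therefore void. No provision of the Agreement survives.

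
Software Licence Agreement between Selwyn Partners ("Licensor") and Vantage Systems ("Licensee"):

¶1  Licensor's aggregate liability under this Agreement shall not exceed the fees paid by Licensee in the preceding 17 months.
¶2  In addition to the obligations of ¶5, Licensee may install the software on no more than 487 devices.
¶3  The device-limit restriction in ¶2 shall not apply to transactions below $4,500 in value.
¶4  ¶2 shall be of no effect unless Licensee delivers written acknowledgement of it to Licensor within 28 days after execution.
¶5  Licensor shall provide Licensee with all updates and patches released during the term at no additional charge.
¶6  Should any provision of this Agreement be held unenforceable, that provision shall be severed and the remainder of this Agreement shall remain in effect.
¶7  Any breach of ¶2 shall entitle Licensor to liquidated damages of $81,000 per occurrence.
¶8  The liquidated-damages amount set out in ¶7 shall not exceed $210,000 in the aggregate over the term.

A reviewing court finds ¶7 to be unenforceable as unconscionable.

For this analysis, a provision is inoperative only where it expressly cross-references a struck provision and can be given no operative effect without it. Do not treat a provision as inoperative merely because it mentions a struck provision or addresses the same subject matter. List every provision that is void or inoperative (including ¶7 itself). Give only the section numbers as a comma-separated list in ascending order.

7, 8

¶7 is struck. The whole of ¶8 is the aggregate cap on the liquidated-damages amount, defined by reference to ¶7, so ¶8 cannot stand once ¶7 is removed. ¶6 is a severability clause and preserves every provision that can still be given independent effect. ¶1, ¶2, ¶3, ¶4, ¶5, and ¶6 remain in effect.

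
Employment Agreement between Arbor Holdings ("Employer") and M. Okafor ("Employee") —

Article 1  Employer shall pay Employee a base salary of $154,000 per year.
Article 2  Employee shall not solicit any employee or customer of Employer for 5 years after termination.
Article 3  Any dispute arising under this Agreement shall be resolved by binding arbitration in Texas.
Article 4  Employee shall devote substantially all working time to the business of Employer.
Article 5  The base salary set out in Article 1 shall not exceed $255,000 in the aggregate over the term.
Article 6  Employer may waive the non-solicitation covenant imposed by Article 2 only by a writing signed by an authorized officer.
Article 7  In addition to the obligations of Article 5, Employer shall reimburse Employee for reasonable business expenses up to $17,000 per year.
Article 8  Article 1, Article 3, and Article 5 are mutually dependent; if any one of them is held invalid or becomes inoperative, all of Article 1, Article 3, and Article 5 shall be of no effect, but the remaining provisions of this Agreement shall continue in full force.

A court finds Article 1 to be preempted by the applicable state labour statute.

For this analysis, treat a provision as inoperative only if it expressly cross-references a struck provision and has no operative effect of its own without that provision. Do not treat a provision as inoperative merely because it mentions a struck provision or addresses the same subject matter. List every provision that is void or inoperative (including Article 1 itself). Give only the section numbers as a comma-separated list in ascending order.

1, 3, 5

Article 1 is struck. The whole of Article 5 is the aggregate cap on the base salary, defined by reference to Article 1, so Article 5 cannot stand once Article 1 is removed. Although Article 7 refers to Article 5, its operative terms do not depend on Article 5, so it remains in effect. Article 8 declares Article 1, Article 3, and Article 5 mutually dependent; since one of them has fallen, all of them are of no effect. That brings down Article 3 as well. The remainder continues in force under Article 8. Article 2, Article 4, Article 6, Article 7, and Article 8 remain in effect.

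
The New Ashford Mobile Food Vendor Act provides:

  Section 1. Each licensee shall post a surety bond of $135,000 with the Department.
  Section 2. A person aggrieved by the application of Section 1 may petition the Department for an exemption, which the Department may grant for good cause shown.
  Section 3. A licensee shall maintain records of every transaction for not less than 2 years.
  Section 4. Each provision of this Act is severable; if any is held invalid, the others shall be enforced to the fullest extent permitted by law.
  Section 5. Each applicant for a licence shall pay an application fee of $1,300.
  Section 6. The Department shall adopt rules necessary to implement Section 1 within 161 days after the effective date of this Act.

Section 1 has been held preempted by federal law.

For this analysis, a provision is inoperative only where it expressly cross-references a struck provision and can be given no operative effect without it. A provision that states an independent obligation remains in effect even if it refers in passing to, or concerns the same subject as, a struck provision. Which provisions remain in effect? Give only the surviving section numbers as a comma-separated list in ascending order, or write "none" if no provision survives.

3, 4, 5

Section 1 is struck. Section 2 has no operative effect of its own apart from Section 1 and is therefore inoperative. Section 6 merely fixes the rulemaking mandate for Section 1; with Section 1 gone it has nothing to operate on and falls away. Section 4 is a severability clause and preserves every provision that can still be given independent effect. That leaves Section 3, Section 4, and Section 5 in effect.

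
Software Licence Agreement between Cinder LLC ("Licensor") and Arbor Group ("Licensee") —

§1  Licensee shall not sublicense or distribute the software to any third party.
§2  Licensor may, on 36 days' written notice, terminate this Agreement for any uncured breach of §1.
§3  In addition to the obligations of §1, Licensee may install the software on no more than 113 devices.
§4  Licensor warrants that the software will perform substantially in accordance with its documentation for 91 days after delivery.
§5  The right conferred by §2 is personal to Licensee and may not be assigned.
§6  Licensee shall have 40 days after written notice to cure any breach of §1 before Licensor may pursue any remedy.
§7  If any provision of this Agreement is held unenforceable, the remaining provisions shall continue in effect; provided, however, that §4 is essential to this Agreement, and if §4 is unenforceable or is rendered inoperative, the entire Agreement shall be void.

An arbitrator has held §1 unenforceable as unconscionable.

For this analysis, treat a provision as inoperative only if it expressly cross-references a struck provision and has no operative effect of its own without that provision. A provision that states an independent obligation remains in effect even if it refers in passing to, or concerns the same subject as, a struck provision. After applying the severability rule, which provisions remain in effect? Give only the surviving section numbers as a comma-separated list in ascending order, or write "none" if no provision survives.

3, 4, 7

§1 is struck. §2 has no operative effect of its own apart from §1 and is therefore inoperative. §6 has no operative effect of its own apart from §1 and is therefore inoperative. §5 merely fixes the non-assignment of §2; with §2 gone it has nothing to operate on and falls away. Although §3 refers to §1, its operative terms do not depend on §1, so it remains in effect. §7 makes §4 an essential term, but §4 is unaffected, so the severability proviso in §7 preserves the remaining provisions. That leaves §3, §4, and §7 in effect.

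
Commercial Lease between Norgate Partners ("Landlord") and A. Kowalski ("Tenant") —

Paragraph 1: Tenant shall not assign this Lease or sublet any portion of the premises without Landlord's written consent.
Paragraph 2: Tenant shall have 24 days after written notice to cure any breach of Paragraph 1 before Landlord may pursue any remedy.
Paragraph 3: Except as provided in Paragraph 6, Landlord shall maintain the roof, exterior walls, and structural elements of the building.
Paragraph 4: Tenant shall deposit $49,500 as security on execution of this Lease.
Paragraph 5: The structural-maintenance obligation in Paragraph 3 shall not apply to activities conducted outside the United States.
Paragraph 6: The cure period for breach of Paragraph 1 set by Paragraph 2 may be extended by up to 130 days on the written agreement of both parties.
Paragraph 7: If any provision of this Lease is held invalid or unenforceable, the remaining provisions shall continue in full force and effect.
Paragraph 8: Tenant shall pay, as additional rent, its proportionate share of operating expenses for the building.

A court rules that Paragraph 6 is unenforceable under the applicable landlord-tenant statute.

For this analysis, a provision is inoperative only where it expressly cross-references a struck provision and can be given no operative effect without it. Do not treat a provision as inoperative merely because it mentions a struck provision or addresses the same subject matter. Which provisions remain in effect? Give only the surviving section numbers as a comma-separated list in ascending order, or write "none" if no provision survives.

1, 2, 3, 4, 5, 7, 8

Paragraph 6 is struck. Although Paragraph 3 refers to Paragraph 6, its operative terms do not depend on Paragraph 6, so it remains in effect. No other provision's operative terms depend on Paragraph 6. Under the severability clause in Paragraph 7, the remaining provisions continue in force. That leaves Paragraph 1, Paragraph 2, Paragraph 3, Paragraph 4, Paragraph 5, Paragraph 7, and Paragraph 8 in effect.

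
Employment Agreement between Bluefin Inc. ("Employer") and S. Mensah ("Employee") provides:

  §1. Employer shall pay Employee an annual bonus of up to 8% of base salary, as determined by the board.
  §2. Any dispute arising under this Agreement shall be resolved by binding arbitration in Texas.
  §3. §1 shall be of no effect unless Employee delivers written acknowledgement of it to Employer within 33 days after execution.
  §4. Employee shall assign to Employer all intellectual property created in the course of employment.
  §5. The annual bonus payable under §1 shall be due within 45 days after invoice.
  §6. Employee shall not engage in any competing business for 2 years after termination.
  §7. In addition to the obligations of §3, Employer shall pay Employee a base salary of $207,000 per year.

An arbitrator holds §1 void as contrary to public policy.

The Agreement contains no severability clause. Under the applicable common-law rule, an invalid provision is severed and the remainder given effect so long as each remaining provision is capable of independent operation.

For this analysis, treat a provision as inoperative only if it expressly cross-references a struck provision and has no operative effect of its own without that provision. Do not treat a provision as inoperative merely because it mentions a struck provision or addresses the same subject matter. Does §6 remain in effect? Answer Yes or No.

Yes

§1 is struck. §3 operates only by reference to §1, so it falls with §1. §5 has no operative effect of its own apart from §1 and is therefore inoperative. Although §7 refers to §3, its operative terms do not depend on §3, so it remains in effect. Under the stated default rule, only provisions that cannot operate independently fall away; the rest are enforced. The provisions still in force are §2, §4, §6, and §7. §6 is among the surviving provisions, so the answer is yes.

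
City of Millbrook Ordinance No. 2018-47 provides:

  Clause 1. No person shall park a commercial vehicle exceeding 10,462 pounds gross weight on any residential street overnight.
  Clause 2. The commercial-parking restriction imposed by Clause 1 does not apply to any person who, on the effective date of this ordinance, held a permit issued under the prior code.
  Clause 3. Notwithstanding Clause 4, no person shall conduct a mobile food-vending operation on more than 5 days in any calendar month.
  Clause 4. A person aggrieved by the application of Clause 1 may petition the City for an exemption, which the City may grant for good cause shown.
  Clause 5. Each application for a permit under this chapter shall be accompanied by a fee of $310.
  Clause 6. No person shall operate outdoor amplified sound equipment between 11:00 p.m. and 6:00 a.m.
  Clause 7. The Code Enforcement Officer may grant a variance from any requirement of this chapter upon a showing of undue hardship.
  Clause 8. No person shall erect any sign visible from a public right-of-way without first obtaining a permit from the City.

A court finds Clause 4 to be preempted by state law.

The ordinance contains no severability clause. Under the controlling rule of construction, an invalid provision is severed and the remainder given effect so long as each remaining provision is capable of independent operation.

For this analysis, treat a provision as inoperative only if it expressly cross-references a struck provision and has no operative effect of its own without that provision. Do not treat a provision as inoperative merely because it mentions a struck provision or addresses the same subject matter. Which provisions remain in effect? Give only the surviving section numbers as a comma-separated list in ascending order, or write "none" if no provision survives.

1, 2, 3, 5, 6, 7, 8

Clause 4 is struck. Clause 3 mentions Clause 4 but its own obligation stands independently of Clause 4, so Clause 3 is not affected. Nothing else in the ordinance is defined by reference to Clause 4. With no severability clause, the stated default rule severs what cannot stand and enforces each remaining provision that can operate on its own. Clause 1, Clause 2, Clause 3, Clause 5, Clause 6, Clause 7, and Clause 8 remain in effect.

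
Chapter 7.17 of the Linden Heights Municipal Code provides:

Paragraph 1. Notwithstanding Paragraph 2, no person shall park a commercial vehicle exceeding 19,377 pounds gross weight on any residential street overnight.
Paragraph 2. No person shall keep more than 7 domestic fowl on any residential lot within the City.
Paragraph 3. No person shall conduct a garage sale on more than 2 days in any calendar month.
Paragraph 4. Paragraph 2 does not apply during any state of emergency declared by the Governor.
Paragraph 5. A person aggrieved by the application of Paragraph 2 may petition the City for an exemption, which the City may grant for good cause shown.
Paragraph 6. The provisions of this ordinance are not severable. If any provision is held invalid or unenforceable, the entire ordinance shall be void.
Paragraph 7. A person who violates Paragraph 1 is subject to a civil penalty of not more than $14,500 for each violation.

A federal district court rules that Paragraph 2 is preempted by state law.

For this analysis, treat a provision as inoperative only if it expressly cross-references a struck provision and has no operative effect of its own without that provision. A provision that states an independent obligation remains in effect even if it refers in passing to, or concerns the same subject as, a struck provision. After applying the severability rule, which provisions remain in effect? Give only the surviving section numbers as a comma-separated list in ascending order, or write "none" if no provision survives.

Paragraph 2 is struck. Paragraph 4 operates only by reference to Paragraph 2, so it falls with Paragraph 2. Paragraph 5 has no operative effect of its own apart from Paragraph 2 and is therefore inoperative. Paragraph 6 provides that the ordinance is not severable, so the invalidity of any one provision voids the entire ordinance. No provision of the ordinance survives.

none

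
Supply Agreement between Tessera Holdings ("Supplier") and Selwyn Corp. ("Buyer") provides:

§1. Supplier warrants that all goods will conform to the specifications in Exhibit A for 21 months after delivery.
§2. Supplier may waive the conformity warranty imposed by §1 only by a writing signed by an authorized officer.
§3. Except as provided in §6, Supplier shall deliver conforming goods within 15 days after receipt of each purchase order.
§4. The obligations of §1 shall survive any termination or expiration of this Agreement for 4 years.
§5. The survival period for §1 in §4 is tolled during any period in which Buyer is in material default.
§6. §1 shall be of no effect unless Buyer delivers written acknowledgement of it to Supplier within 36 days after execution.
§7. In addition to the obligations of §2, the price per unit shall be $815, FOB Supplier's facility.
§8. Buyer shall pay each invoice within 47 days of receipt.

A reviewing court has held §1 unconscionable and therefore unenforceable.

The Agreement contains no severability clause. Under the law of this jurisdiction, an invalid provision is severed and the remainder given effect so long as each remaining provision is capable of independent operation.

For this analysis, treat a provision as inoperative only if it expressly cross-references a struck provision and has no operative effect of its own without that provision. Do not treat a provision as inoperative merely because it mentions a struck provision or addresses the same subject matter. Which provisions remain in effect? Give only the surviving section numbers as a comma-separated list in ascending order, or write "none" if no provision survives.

3, 7, 8

§1 is struck. §2 operates only by reference to §1, so it falls with §1. The only function of §4 is the survival period for §1, so it cannot stand once §1 is removed. The only function of §6 is the acknowledgement condition for §1, so it cannot stand once §1 is removed. §5 has no operative effect of its own apart from §4 and is therefore inoperative. §3 mentions §6 but its own obligation stands independently of §6, so §3 is not affected. Although §7 refers to §2, its operative terms do not depend on §2, so it remains in effect. Under the stated default rule, only provisions that cannot operate independently fall away; the rest are enforced. The provisions still in force are §3, §7, and §8.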